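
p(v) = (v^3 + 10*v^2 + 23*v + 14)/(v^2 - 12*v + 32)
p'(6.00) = -62.75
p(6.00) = -182.00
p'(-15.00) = 0.59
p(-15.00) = -3.33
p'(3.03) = 75.02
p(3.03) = 42.17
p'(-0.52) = 0.39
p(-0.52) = 0.12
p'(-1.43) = 0.00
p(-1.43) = -0.03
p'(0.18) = 1.13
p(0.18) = 0.62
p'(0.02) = 0.91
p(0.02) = 0.46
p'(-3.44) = -0.09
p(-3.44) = 0.15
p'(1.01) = 3.32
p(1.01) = 2.32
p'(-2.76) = -0.11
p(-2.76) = 0.08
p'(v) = (12 - 2*v)*(v^3 + 10*v^2 + 23*v + 14)/(v^2 - 12*v + 32)^2 + (3*v^2 + 20*v + 23)/(v^2 - 12*v + 32) = (v^4 - 24*v^3 - 47*v^2 + 612*v + 904)/(v^4 - 24*v^3 + 208*v^2 - 768*v + 1024)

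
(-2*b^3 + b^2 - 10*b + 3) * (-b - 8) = 2*b^4 + 15*b^3 + 2*b^2 + 77*b - 24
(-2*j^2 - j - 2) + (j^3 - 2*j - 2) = j^3 - 2*j^2 - 3*j - 4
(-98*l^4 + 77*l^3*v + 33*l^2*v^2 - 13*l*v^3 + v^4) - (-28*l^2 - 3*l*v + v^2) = -98*l^4 + 77*l^3*v + 33*l^2*v^2 + 28*l^2 - 13*l*v^3 + 3*l*v + v^4 - v^2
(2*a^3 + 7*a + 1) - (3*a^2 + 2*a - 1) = 2*a^3 - 3*a^2 + 5*a + 2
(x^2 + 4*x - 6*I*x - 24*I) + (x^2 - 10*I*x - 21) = 2*x^2 + 4*x - 16*I*x - 21 - 24*I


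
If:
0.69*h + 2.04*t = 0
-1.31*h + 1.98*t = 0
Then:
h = 0.00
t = 0.00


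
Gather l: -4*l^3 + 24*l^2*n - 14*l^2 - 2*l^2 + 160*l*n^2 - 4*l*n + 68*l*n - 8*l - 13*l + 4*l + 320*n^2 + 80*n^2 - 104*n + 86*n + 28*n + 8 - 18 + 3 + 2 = -4*l^3 + l^2*(24*n - 16) + l*(160*n^2 + 64*n - 17) + 400*n^2 + 10*n - 5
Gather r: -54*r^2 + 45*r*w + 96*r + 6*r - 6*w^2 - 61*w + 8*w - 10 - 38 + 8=-54*r^2 + r*(45*w + 102) - 6*w^2 - 53*w - 40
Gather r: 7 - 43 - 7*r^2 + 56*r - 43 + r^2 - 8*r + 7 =-6*r^2 + 48*r - 72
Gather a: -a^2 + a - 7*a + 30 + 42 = -a^2 - 6*a + 72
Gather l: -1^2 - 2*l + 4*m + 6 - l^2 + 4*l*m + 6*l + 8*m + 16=-l^2 + l*(4*m + 4) + 12*m + 21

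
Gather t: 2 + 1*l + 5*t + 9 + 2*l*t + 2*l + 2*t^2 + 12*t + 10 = 3*l + 2*t^2 + t*(2*l + 17) + 21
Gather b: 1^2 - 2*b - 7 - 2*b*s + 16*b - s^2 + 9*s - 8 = b*(14 - 2*s) - s^2 + 9*s - 14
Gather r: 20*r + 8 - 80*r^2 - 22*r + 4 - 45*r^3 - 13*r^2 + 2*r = -45*r^3 - 93*r^2 + 12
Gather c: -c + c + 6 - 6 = 0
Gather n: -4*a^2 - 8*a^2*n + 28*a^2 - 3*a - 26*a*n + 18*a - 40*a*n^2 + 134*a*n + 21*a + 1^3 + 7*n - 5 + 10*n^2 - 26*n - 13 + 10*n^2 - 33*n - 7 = 24*a^2 + 36*a + n^2*(20 - 40*a) + n*(-8*a^2 + 108*a - 52) - 24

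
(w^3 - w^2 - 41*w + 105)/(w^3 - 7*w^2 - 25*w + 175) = (w^2 + 4*w - 21)/(w^2 - 2*w - 35)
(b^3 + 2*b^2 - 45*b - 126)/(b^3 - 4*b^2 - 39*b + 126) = (b + 3)/(b - 3)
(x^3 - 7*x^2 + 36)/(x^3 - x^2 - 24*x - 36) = (x - 3)/(x + 3)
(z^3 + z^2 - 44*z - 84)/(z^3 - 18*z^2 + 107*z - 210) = (z^2 + 8*z + 12)/(z^2 - 11*z + 30)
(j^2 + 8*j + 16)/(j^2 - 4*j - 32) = (j + 4)/(j - 8)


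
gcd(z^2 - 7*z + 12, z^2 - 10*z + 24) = z - 4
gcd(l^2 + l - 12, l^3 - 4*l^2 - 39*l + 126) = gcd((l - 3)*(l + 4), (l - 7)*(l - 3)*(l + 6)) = l - 3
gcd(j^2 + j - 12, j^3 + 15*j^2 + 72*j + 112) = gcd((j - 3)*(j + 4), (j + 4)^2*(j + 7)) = j + 4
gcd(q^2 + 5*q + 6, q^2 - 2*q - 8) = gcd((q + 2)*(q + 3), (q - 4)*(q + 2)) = q + 2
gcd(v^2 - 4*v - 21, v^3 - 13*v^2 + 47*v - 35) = v - 7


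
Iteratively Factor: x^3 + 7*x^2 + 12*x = (x)*(x^2 + 7*x + 12) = x*(x + 4)*(x + 3)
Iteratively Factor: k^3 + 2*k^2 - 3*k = (k + 3)*(k^2 - k) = k*(k + 3)*(k - 1)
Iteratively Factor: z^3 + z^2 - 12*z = (z)*(z^2 + z - 12) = z*(z + 4)*(z - 3)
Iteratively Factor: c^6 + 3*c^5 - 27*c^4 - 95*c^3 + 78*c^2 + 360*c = (c + 3)*(c^5 - 27*c^3 - 14*c^2 + 120*c) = (c + 3)^2*(c^4 - 3*c^3 - 18*c^2 + 40*c) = (c - 2)*(c + 3)^2*(c^3 - c^2 - 20*c) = (c - 5)*(c - 2)*(c + 3)^2*(c^2 + 4*c) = c*(c - 5)*(c - 2)*(c + 3)^2*(c + 4)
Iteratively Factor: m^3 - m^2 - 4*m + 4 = (m - 1)*(m^2 - 4) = (m - 2)*(m - 1)*(m + 2)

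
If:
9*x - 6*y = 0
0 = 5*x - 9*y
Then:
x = 0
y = 0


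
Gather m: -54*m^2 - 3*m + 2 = -54*m^2 - 3*m + 2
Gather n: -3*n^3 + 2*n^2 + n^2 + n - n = -3*n^3 + 3*n^2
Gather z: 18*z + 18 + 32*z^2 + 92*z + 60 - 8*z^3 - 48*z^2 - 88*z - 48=-8*z^3 - 16*z^2 + 22*z + 30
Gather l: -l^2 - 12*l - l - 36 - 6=-l^2 - 13*l - 42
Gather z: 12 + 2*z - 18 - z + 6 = z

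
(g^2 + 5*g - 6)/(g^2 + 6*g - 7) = (g + 6)/(g + 7)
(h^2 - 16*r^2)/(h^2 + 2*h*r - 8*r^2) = (-h + 4*r)/(-h + 2*r)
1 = 1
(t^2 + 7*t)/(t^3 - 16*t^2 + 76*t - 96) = t*(t + 7)/(t^3 - 16*t^2 + 76*t - 96)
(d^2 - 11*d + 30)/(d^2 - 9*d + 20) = (d - 6)/(d - 4)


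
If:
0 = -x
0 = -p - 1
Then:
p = -1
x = 0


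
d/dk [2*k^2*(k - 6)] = 6*k*(k - 4)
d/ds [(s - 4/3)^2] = 2*s - 8/3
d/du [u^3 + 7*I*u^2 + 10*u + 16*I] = 3*u^2 + 14*I*u + 10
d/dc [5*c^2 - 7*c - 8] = 10*c - 7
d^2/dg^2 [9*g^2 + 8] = 18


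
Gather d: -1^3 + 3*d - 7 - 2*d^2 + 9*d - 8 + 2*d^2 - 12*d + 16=0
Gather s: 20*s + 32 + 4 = 20*s + 36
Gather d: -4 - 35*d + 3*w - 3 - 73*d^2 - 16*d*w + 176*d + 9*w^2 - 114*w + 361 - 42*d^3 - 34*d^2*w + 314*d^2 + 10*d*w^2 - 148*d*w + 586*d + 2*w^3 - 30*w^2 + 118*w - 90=-42*d^3 + d^2*(241 - 34*w) + d*(10*w^2 - 164*w + 727) + 2*w^3 - 21*w^2 + 7*w + 264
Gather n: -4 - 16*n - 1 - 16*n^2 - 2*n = -16*n^2 - 18*n - 5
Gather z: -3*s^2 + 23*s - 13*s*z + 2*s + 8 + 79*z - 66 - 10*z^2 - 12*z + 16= -3*s^2 + 25*s - 10*z^2 + z*(67 - 13*s) - 42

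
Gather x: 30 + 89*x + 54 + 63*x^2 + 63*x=63*x^2 + 152*x + 84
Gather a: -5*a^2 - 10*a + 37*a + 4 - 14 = -5*a^2 + 27*a - 10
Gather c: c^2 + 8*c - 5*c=c^2 + 3*c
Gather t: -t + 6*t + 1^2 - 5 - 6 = 5*t - 10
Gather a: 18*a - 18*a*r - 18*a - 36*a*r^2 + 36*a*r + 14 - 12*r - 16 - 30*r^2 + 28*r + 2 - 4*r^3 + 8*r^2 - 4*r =a*(-36*r^2 + 18*r) - 4*r^3 - 22*r^2 + 12*r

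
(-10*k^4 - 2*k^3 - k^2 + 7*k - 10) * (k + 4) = -10*k^5 - 42*k^4 - 9*k^3 + 3*k^2 + 18*k - 40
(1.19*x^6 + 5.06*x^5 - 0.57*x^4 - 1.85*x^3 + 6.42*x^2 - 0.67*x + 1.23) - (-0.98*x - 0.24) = 1.19*x^6 + 5.06*x^5 - 0.57*x^4 - 1.85*x^3 + 6.42*x^2 + 0.31*x + 1.47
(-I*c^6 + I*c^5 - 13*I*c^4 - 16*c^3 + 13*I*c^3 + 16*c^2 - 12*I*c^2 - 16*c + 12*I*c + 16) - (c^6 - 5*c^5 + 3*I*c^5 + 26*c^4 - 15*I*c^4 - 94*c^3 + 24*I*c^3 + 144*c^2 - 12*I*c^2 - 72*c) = -c^6 - I*c^6 + 5*c^5 - 2*I*c^5 - 26*c^4 + 2*I*c^4 + 78*c^3 - 11*I*c^3 - 128*c^2 + 56*c + 12*I*c + 16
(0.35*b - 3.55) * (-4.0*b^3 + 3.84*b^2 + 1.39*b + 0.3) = -1.4*b^4 + 15.544*b^3 - 13.1455*b^2 - 4.8295*b - 1.065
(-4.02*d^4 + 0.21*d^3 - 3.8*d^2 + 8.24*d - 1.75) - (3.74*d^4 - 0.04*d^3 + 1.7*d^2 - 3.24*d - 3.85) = -7.76*d^4 + 0.25*d^3 - 5.5*d^2 + 11.48*d + 2.1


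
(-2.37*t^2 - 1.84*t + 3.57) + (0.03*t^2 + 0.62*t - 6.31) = -2.34*t^2 - 1.22*t - 2.74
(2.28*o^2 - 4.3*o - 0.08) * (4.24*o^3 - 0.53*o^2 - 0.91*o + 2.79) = 9.6672*o^5 - 19.4404*o^4 - 0.135*o^3 + 10.3166*o^2 - 11.9242*o - 0.2232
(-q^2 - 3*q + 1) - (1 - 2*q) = -q^2 - q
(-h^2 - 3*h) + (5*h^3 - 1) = 5*h^3 - h^2 - 3*h - 1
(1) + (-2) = -1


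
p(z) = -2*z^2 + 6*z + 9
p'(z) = 6 - 4*z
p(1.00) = 13.00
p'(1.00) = 2.00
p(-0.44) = 5.97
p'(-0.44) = 7.76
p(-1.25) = -1.62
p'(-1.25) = 11.00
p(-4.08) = -48.77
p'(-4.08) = 22.32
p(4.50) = -4.50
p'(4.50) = -12.00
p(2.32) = 12.16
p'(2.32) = -3.28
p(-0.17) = 7.92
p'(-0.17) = 6.68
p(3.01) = 8.94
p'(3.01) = -6.04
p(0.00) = 9.00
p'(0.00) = 6.00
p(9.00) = -99.00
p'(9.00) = -30.00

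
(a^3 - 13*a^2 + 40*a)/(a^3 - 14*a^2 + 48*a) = (a - 5)/(a - 6)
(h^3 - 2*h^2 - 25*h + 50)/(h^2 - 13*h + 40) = (h^2 + 3*h - 10)/(h - 8)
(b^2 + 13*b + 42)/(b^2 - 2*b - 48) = (b + 7)/(b - 8)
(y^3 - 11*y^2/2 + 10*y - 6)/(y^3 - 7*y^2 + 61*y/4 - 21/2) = 2*(y - 2)/(2*y - 7)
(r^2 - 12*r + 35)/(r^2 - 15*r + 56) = (r - 5)/(r - 8)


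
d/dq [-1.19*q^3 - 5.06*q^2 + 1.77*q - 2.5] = -3.57*q^2 - 10.12*q + 1.77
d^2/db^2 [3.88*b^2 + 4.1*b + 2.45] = 7.76000000000000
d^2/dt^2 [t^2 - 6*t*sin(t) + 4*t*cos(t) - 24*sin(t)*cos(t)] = 6*t*sin(t) - 4*t*cos(t) - 8*sin(t) + 48*sin(2*t) - 12*cos(t) + 2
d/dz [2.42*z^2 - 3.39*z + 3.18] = 4.84*z - 3.39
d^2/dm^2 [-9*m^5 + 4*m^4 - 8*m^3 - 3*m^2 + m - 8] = -180*m^3 + 48*m^2 - 48*m - 6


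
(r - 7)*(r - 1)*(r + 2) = r^3 - 6*r^2 - 9*r + 14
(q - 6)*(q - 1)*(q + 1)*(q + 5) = q^4 - q^3 - 31*q^2 + q + 30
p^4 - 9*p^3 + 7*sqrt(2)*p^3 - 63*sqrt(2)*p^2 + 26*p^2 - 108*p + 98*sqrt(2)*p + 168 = (p - 7)*(p - 2)*(p + sqrt(2))*(p + 6*sqrt(2))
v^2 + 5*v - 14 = (v - 2)*(v + 7)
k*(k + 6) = k^2 + 6*k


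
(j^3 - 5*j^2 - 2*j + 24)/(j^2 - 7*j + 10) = (j^3 - 5*j^2 - 2*j + 24)/(j^2 - 7*j + 10)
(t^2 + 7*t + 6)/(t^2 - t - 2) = (t + 6)/(t - 2)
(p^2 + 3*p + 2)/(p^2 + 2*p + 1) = (p + 2)/(p + 1)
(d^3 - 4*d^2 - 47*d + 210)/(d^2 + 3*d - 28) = (d^2 - 11*d + 30)/(d - 4)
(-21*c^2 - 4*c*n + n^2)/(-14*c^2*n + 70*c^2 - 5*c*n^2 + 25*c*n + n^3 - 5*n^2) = (3*c + n)/(2*c*n - 10*c + n^2 - 5*n)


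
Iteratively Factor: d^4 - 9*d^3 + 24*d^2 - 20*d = (d - 2)*(d^3 - 7*d^2 + 10*d) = (d - 2)^2*(d^2 - 5*d) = d*(d - 2)^2*(d - 5)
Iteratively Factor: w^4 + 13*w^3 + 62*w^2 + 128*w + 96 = (w + 4)*(w^3 + 9*w^2 + 26*w + 24) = (w + 2)*(w + 4)*(w^2 + 7*w + 12) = (w + 2)*(w + 3)*(w + 4)*(w + 4)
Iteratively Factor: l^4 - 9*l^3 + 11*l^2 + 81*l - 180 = (l - 3)*(l^3 - 6*l^2 - 7*l + 60) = (l - 3)*(l + 3)*(l^2 - 9*l + 20) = (l - 5)*(l - 3)*(l + 3)*(l - 4)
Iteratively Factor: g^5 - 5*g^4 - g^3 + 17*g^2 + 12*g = (g + 1)*(g^4 - 6*g^3 + 5*g^2 + 12*g) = (g + 1)^2*(g^3 - 7*g^2 + 12*g) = (g - 3)*(g + 1)^2*(g^2 - 4*g) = (g - 4)*(g - 3)*(g + 1)^2*(g)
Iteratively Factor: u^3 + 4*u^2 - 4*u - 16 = (u + 2)*(u^2 + 2*u - 8) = (u - 2)*(u + 2)*(u + 4)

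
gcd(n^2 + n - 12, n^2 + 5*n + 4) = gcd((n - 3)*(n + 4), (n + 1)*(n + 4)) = n + 4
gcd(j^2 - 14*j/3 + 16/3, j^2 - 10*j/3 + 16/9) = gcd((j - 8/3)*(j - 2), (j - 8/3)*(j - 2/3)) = j - 8/3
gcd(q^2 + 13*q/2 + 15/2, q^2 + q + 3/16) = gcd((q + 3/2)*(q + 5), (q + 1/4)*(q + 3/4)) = 1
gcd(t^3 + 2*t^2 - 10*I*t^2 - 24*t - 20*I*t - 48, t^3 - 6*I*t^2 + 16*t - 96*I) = t^2 - 10*I*t - 24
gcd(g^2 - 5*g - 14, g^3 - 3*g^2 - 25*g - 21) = g - 7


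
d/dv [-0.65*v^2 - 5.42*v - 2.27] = -1.3*v - 5.42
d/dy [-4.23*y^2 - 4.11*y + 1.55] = -8.46*y - 4.11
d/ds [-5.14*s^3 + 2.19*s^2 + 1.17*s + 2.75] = -15.42*s^2 + 4.38*s + 1.17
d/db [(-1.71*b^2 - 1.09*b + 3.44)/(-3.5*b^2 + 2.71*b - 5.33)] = (-8.4491*b^2 + 42.3086*b - 3.5127)/(12.25*b^4 - 18.97*b^3 + 44.6541*b^2 - 28.8886*b + 28.4089)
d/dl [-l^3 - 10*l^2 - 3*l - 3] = -3*l^2 - 20*l - 3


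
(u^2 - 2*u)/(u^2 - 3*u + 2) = u/(u - 1)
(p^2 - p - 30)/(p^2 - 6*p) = (p + 5)/p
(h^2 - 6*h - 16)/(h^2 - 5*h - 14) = (h - 8)/(h - 7)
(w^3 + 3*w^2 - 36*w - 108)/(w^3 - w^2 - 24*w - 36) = (w + 6)/(w + 2)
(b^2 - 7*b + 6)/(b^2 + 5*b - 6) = (b - 6)/(b + 6)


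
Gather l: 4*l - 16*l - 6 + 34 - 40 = -12*l - 12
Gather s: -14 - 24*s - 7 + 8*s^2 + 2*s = 8*s^2 - 22*s - 21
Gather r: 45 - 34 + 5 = 16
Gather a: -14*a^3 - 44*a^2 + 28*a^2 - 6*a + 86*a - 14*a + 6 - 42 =-14*a^3 - 16*a^2 + 66*a - 36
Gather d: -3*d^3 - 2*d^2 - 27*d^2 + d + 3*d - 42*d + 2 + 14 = -3*d^3 - 29*d^2 - 38*d + 16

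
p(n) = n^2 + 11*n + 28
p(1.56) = 47.59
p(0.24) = 30.70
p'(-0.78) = 9.44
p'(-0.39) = 10.22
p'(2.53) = 16.06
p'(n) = 2*n + 11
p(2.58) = 63.04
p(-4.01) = -0.03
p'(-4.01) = 2.98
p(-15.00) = 88.00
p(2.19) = 56.89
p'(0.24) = 11.48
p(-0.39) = 23.86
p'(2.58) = 16.16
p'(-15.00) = -19.00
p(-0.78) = 20.03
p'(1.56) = 14.12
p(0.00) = 28.00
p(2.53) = 62.23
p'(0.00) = 11.00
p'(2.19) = 15.38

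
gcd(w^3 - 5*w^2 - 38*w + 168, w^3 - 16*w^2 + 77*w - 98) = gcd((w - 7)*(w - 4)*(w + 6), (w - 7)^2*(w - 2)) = w - 7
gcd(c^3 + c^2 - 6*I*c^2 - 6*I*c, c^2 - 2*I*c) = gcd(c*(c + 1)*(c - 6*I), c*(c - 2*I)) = c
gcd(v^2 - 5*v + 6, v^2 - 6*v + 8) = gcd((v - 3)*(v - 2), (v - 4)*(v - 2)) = v - 2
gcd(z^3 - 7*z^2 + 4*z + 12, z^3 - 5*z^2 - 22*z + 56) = z - 2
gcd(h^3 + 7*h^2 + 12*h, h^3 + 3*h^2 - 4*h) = h^2 + 4*h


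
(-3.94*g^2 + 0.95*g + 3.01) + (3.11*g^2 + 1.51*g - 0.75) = -0.83*g^2 + 2.46*g + 2.26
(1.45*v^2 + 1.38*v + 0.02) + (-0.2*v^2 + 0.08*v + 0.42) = 1.25*v^2 + 1.46*v + 0.44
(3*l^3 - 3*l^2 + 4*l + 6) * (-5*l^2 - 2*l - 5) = -15*l^5 + 9*l^4 - 29*l^3 - 23*l^2 - 32*l - 30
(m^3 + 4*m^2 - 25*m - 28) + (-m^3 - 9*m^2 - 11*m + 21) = -5*m^2 - 36*m - 7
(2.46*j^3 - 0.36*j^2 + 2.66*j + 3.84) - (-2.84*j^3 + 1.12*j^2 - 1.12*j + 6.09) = 5.3*j^3 - 1.48*j^2 + 3.78*j - 2.25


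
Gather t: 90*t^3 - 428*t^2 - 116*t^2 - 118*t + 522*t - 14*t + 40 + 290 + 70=90*t^3 - 544*t^2 + 390*t + 400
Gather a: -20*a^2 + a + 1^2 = -20*a^2 + a + 1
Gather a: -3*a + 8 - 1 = 7 - 3*a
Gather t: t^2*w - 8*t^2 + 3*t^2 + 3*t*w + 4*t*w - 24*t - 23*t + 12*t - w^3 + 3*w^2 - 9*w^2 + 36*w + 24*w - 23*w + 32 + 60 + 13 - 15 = t^2*(w - 5) + t*(7*w - 35) - w^3 - 6*w^2 + 37*w + 90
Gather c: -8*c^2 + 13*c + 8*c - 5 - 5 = -8*c^2 + 21*c - 10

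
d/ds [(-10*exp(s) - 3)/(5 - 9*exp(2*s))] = 2*(-9*(10*exp(s) + 3)*exp(s) + 45*exp(2*s) - 25)*exp(s)/(9*exp(2*s) - 5)^2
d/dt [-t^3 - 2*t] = -3*t^2 - 2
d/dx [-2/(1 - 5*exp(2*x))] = -20*exp(2*x)/(5*exp(2*x) - 1)^2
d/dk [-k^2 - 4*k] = -2*k - 4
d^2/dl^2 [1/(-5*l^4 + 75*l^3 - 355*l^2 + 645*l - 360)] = 2*((6*l^2 - 45*l + 71)*(l^4 - 15*l^3 + 71*l^2 - 129*l + 72) - (4*l^3 - 45*l^2 + 142*l - 129)^2)/(5*(l^4 - 15*l^3 + 71*l^2 - 129*l + 72)^3)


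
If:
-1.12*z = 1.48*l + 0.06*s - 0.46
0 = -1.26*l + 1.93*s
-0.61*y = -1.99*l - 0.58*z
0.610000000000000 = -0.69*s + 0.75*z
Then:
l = -0.21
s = -0.13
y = -0.02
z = 0.69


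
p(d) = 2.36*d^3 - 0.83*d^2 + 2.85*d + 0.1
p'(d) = 7.08*d^2 - 1.66*d + 2.85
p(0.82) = 3.18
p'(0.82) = 6.25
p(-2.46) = -47.07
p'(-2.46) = 49.78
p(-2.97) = -77.51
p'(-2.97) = 70.23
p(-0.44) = -1.52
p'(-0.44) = 4.95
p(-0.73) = -3.34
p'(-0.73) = 7.83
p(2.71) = 48.70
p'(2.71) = 50.35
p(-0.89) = -4.76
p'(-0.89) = 9.94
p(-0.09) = -0.16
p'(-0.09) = 3.06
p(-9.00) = -1813.22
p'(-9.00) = 591.27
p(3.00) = 64.90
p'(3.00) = 61.59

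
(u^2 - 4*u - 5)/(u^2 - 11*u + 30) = (u + 1)/(u - 6)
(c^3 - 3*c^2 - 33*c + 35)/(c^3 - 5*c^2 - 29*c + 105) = (c - 1)/(c - 3)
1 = 1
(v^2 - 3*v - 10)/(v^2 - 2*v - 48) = (-v^2 + 3*v + 10)/(-v^2 + 2*v + 48)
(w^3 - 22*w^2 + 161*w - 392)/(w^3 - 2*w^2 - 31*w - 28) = (w^2 - 15*w + 56)/(w^2 + 5*w + 4)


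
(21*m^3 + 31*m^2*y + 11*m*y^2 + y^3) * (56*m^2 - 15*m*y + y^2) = 1176*m^5 + 1421*m^4*y + 172*m^3*y^2 - 78*m^2*y^3 - 4*m*y^4 + y^5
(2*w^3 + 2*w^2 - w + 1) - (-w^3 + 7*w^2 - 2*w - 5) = 3*w^3 - 5*w^2 + w + 6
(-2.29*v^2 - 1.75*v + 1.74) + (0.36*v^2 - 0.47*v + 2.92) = -1.93*v^2 - 2.22*v + 4.66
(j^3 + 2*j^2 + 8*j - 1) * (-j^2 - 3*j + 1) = -j^5 - 5*j^4 - 13*j^3 - 21*j^2 + 11*j - 1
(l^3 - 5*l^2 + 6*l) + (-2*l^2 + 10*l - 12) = l^3 - 7*l^2 + 16*l - 12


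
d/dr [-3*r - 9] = -3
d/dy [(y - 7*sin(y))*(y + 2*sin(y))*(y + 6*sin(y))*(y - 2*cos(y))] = (y - 7*sin(y))*(y + 2*sin(y))*(y + 6*sin(y))*(2*sin(y) + 1) + (y - 7*sin(y))*(y + 2*sin(y))*(y - 2*cos(y))*(6*cos(y) + 1) + (y - 7*sin(y))*(y + 6*sin(y))*(y - 2*cos(y))*(2*cos(y) + 1) - (y + 2*sin(y))*(y + 6*sin(y))*(y - 2*cos(y))*(7*cos(y) - 1)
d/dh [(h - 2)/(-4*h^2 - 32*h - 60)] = (-h^2 - 8*h + 2*(h - 2)*(h + 4) - 15)/(4*(h^2 + 8*h + 15)^2)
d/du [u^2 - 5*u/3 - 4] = 2*u - 5/3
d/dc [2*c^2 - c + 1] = 4*c - 1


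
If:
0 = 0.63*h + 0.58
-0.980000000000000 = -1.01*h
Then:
No Solution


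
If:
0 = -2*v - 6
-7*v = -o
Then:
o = -21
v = -3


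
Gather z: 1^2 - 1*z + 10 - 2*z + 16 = 27 - 3*z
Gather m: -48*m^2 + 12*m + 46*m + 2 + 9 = -48*m^2 + 58*m + 11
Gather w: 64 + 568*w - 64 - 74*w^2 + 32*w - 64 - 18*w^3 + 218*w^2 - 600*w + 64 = -18*w^3 + 144*w^2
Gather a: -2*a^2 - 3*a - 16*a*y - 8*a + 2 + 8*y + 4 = -2*a^2 + a*(-16*y - 11) + 8*y + 6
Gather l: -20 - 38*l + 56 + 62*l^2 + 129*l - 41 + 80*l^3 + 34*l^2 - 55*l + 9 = 80*l^3 + 96*l^2 + 36*l + 4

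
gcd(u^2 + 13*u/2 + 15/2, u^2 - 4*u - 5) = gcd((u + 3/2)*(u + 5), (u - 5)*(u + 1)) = 1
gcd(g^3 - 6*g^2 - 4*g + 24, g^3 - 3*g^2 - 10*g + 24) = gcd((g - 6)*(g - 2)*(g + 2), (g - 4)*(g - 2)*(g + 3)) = g - 2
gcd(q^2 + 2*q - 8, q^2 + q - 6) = q - 2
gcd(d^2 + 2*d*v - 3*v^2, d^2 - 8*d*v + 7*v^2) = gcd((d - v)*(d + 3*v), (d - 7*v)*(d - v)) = -d + v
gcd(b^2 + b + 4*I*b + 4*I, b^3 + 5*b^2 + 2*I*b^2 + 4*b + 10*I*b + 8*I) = b + 1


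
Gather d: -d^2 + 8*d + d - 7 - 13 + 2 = -d^2 + 9*d - 18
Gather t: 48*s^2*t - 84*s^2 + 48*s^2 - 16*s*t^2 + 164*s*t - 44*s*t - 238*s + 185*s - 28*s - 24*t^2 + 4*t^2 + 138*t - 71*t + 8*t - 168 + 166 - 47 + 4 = -36*s^2 - 81*s + t^2*(-16*s - 20) + t*(48*s^2 + 120*s + 75) - 45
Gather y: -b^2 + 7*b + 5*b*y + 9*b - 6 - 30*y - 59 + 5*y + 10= -b^2 + 16*b + y*(5*b - 25) - 55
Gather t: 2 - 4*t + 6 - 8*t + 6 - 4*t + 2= 16 - 16*t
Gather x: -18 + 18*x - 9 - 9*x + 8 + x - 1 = 10*x - 20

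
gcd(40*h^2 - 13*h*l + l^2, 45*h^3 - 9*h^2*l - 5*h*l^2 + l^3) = 5*h - l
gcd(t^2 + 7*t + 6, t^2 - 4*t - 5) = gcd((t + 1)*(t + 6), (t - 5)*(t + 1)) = t + 1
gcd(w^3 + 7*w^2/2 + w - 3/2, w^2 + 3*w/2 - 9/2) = w + 3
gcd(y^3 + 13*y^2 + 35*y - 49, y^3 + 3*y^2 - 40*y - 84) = y + 7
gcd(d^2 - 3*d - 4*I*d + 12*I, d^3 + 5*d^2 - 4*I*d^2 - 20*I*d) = d - 4*I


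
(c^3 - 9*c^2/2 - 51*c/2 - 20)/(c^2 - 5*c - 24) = (2*c^2 + 7*c + 5)/(2*(c + 3))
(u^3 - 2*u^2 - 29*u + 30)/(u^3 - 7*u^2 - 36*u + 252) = (u^2 + 4*u - 5)/(u^2 - u - 42)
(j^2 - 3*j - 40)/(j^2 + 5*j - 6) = (j^2 - 3*j - 40)/(j^2 + 5*j - 6)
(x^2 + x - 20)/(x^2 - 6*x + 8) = (x + 5)/(x - 2)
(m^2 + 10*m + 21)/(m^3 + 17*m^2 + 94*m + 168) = (m + 3)/(m^2 + 10*m + 24)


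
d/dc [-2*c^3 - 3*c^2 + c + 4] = -6*c^2 - 6*c + 1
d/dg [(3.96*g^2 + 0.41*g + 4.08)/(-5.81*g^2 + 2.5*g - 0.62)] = (12.2821*g^2 + 42.4992*g - 10.4542)/(33.7561*g^4 - 29.05*g^3 + 13.4544*g^2 - 3.1*g + 0.3844)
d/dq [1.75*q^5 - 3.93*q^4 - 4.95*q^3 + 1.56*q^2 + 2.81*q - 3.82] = 8.75*q^4 - 15.72*q^3 - 14.85*q^2 + 3.12*q + 2.81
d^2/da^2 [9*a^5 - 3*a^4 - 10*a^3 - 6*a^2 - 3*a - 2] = 180*a^3 - 36*a^2 - 60*a - 12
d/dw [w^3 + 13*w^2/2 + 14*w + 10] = 3*w^2 + 13*w + 14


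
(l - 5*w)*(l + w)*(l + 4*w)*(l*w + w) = l^4*w + l^3*w - 21*l^2*w^3 - 20*l*w^4 - 21*l*w^3 - 20*w^4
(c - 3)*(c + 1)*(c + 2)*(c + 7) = c^4 + 7*c^3 - 7*c^2 - 55*c - 42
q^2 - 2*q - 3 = (q - 3)*(q + 1)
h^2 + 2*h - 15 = (h - 3)*(h + 5)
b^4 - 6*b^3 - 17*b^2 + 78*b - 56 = (b - 7)*(b - 2)*(b - 1)*(b + 4)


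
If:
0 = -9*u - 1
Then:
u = -1/9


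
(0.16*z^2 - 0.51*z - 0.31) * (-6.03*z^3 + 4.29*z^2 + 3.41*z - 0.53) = -0.9648*z^5 + 3.7617*z^4 + 0.227*z^3 - 3.1538*z^2 - 0.7868*z + 0.1643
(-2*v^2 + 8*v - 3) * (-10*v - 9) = 20*v^3 - 62*v^2 - 42*v + 27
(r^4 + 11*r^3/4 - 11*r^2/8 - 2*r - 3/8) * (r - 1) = r^5 + 7*r^4/4 - 33*r^3/8 - 5*r^2/8 + 13*r/8 + 3/8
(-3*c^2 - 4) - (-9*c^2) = 6*c^2 - 4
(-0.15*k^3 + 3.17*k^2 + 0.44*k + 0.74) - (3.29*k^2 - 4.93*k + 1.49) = -0.15*k^3 - 0.12*k^2 + 5.37*k - 0.75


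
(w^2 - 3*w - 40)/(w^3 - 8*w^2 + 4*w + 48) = (w^2 - 3*w - 40)/(w^3 - 8*w^2 + 4*w + 48)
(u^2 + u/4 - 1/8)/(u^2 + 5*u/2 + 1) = (u - 1/4)/(u + 2)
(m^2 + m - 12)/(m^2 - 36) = (m^2 + m - 12)/(m^2 - 36)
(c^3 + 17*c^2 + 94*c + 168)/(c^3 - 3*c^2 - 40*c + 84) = (c^2 + 11*c + 28)/(c^2 - 9*c + 14)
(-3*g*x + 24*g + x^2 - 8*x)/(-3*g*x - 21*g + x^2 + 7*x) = (x - 8)/(x + 7)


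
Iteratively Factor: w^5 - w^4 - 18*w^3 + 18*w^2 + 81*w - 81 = (w - 3)*(w^4 + 2*w^3 - 12*w^2 - 18*w + 27) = (w - 3)*(w - 1)*(w^3 + 3*w^2 - 9*w - 27) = (w - 3)*(w - 1)*(w + 3)*(w^2 - 9) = (w - 3)^2*(w - 1)*(w + 3)*(w + 3)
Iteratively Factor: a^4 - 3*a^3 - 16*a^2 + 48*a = (a - 4)*(a^3 + a^2 - 12*a) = (a - 4)*(a - 3)*(a^2 + 4*a) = a*(a - 4)*(a - 3)*(a + 4)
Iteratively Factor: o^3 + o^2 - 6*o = (o)*(o^2 + o - 6) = o*(o + 3)*(o - 2)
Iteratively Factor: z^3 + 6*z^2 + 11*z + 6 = (z + 1)*(z^2 + 5*z + 6) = (z + 1)*(z + 2)*(z + 3)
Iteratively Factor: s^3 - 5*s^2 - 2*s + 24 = (s - 4)*(s^2 - s - 6) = (s - 4)*(s + 2)*(s - 3)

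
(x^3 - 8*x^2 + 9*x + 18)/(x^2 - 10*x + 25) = (x^3 - 8*x^2 + 9*x + 18)/(x^2 - 10*x + 25)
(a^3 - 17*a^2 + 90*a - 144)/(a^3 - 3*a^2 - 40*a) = (a^2 - 9*a + 18)/(a*(a + 5))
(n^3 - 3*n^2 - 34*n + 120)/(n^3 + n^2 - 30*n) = (n - 4)/n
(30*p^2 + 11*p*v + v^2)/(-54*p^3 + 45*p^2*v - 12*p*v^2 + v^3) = (-30*p^2 - 11*p*v - v^2)/(54*p^3 - 45*p^2*v + 12*p*v^2 - v^3)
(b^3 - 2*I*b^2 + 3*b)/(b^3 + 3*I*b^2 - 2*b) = (b - 3*I)/(b + 2*I)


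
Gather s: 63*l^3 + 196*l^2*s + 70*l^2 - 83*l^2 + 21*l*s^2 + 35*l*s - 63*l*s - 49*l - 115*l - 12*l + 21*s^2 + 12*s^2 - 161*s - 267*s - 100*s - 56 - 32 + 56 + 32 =63*l^3 - 13*l^2 - 176*l + s^2*(21*l + 33) + s*(196*l^2 - 28*l - 528)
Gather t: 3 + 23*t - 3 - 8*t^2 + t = -8*t^2 + 24*t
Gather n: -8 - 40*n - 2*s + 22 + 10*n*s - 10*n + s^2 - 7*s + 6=n*(10*s - 50) + s^2 - 9*s + 20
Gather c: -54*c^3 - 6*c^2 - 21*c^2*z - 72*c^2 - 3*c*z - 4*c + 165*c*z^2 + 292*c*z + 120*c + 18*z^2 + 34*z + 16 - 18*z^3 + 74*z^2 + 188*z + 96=-54*c^3 + c^2*(-21*z - 78) + c*(165*z^2 + 289*z + 116) - 18*z^3 + 92*z^2 + 222*z + 112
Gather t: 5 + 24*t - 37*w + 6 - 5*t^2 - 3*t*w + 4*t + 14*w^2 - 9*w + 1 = -5*t^2 + t*(28 - 3*w) + 14*w^2 - 46*w + 12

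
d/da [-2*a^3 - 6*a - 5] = -6*a^2 - 6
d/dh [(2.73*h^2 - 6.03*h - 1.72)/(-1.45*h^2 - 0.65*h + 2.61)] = (-10.518*h^2 + 9.2626*h - 16.8563)/(2.1025*h^4 + 1.885*h^3 - 7.1465*h^2 - 3.393*h + 6.8121)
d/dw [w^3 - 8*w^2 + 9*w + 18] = 3*w^2 - 16*w + 9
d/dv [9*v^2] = 18*v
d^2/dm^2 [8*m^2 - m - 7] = 16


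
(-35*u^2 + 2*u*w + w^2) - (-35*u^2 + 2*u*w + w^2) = 0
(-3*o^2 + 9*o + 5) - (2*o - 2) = -3*o^2 + 7*o + 7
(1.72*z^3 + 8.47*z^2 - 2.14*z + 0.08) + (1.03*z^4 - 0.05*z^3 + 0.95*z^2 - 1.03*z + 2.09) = 1.03*z^4 + 1.67*z^3 + 9.42*z^2 - 3.17*z + 2.17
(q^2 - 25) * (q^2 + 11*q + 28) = q^4 + 11*q^3 + 3*q^2 - 275*q - 700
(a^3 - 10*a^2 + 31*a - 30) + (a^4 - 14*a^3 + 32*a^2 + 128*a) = a^4 - 13*a^3 + 22*a^2 + 159*a - 30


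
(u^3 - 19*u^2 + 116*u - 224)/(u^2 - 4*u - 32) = (u^2 - 11*u + 28)/(u + 4)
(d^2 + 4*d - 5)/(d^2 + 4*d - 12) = (d^2 + 4*d - 5)/(d^2 + 4*d - 12)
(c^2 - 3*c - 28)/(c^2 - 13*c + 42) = (c + 4)/(c - 6)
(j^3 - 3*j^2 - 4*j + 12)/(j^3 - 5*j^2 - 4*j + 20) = (j - 3)/(j - 5)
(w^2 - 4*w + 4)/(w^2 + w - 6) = (w - 2)/(w + 3)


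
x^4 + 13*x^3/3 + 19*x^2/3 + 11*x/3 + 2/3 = (x + 1/3)*(x + 1)^2*(x + 2)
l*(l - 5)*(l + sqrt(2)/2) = l^3 - 5*l^2 + sqrt(2)*l^2/2 - 5*sqrt(2)*l/2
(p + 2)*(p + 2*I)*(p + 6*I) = p^3 + 2*p^2 + 8*I*p^2 - 12*p + 16*I*p - 24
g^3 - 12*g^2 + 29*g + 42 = (g - 7)*(g - 6)*(g + 1)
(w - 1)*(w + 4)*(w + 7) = w^3 + 10*w^2 + 17*w - 28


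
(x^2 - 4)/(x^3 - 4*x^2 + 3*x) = (x^2 - 4)/(x*(x^2 - 4*x + 3))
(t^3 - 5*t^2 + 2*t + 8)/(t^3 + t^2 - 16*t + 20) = (t^2 - 3*t - 4)/(t^2 + 3*t - 10)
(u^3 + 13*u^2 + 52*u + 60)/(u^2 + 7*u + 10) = u + 6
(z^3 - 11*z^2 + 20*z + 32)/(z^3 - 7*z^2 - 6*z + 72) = (z^2 - 7*z - 8)/(z^2 - 3*z - 18)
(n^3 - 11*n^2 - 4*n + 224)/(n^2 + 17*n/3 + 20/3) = 3*(n^2 - 15*n + 56)/(3*n + 5)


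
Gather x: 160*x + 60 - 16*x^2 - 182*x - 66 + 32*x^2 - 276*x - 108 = 16*x^2 - 298*x - 114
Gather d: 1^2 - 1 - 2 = -2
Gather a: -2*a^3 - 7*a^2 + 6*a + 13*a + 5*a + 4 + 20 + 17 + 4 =-2*a^3 - 7*a^2 + 24*a + 45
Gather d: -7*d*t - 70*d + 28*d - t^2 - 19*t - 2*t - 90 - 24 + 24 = d*(-7*t - 42) - t^2 - 21*t - 90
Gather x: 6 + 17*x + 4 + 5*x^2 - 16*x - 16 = 5*x^2 + x - 6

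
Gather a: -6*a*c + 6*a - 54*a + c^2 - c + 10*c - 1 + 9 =a*(-6*c - 48) + c^2 + 9*c + 8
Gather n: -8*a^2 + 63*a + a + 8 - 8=-8*a^2 + 64*a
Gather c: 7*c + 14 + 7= 7*c + 21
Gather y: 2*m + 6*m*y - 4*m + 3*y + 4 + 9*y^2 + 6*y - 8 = -2*m + 9*y^2 + y*(6*m + 9) - 4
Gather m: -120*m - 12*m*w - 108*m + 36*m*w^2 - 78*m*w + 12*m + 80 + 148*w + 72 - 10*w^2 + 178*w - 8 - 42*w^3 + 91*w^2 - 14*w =m*(36*w^2 - 90*w - 216) - 42*w^3 + 81*w^2 + 312*w + 144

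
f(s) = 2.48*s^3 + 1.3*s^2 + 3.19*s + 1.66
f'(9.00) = 629.23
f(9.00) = 1943.59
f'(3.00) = 77.95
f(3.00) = 89.89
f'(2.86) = 71.48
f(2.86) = 79.43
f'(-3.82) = 101.83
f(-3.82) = -129.80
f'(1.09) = 14.86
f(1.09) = 9.89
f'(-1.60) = 18.08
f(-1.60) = -10.27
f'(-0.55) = 4.01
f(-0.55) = -0.11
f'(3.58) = 107.85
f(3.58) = 143.53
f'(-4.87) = 166.98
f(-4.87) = -269.49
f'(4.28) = 150.61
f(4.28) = 233.57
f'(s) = 7.44*s^2 + 2.6*s + 3.19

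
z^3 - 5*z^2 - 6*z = z*(z - 6)*(z + 1)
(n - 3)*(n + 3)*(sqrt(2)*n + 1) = sqrt(2)*n^3 + n^2 - 9*sqrt(2)*n - 9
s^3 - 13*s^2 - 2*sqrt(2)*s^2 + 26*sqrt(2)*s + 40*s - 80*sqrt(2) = (s - 8)*(s - 5)*(s - 2*sqrt(2))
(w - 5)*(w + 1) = w^2 - 4*w - 5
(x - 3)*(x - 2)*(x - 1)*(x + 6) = x^4 - 25*x^2 + 60*x - 36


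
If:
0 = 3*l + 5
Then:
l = -5/3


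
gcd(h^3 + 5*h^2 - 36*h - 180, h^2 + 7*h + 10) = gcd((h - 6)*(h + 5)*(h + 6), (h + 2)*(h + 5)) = h + 5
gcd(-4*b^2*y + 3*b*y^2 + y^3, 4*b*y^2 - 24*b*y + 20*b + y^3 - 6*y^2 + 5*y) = 4*b + y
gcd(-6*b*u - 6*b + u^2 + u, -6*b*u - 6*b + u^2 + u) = -6*b*u - 6*b + u^2 + u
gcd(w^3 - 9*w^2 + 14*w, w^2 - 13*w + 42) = w - 7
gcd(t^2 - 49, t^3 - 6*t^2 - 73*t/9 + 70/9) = t - 7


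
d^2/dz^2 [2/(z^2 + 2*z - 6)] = 4*(-z^2 - 2*z + 4*(z + 1)^2 + 6)/(z^2 + 2*z - 6)^3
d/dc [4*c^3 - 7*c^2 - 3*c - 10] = 12*c^2 - 14*c - 3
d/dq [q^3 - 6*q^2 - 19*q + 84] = 3*q^2 - 12*q - 19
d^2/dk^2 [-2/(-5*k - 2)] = 100/(5*k + 2)^3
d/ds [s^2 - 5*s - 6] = 2*s - 5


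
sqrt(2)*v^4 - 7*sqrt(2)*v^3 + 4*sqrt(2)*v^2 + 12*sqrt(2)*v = v*(v - 6)*(v - 2)*(sqrt(2)*v + sqrt(2))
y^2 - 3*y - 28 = (y - 7)*(y + 4)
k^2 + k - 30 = (k - 5)*(k + 6)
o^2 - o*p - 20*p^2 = (o - 5*p)*(o + 4*p)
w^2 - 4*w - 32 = (w - 8)*(w + 4)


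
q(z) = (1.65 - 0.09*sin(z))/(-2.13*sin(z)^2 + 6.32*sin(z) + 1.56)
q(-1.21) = -0.28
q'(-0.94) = -0.40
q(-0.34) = -2.14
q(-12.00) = 0.37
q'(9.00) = 0.49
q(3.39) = -13.64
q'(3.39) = 793.84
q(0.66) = 0.34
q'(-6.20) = -2.32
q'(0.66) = -0.23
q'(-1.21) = -0.16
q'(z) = (1.65 - 0.09*sin(z))*(4.26*sin(z)*cos(z) - 6.32*cos(z))/(-2.13*sin(z)^2 + 6.32*sin(z) + 1.56)^2 - 0.09*cos(z)/(-2.13*sin(z)^2 + 6.32*sin(z) + 1.56) = (-0.1917*sin(z)^2 + 7.029*sin(z) - 10.5684)*cos(z)/(4.5369*sin(z)^4 - 26.9232*sin(z)^3 + 33.2968*sin(z)^2 + 19.7184*sin(z) + 2.4336)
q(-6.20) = 0.79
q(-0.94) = -0.35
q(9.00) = 0.42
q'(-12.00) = -0.31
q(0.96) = 0.30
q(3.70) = -0.71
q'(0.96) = -0.10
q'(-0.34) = -19.81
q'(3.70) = 2.14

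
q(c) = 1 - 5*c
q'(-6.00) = -5.00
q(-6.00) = 31.00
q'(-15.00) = -5.00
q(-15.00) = 76.00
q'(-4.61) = -5.00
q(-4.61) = 24.05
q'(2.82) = -5.00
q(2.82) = -13.10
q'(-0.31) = -5.00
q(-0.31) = 2.55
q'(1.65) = -5.00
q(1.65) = -7.25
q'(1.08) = -5.00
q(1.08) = -4.40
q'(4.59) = -5.00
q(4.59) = -21.95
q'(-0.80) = -5.00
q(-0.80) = 5.00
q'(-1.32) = -5.00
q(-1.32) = 7.60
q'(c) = -5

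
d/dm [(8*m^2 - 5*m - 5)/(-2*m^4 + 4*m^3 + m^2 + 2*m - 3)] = (32*m^5 - 62*m^4 + 81*m^2 - 38*m + 25)/(4*m^8 - 16*m^7 + 12*m^6 + 29*m^4 - 20*m^3 - 2*m^2 - 12*m + 9)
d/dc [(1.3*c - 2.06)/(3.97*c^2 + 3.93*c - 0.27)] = (-5.161*c^2 + 16.3564*c + 7.7448)/(15.7609*c^4 + 31.2042*c^3 + 13.3011*c^2 - 2.1222*c + 0.0729)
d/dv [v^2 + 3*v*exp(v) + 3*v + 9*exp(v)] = 3*v*exp(v) + 2*v + 12*exp(v) + 3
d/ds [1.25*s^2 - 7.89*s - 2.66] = 2.5*s - 7.89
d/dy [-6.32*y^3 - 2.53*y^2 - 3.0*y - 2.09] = -18.96*y^2 - 5.06*y - 3.0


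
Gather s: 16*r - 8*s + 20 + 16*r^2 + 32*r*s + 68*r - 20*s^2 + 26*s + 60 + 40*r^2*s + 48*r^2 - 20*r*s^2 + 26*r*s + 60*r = 64*r^2 + 144*r + s^2*(-20*r - 20) + s*(40*r^2 + 58*r + 18) + 80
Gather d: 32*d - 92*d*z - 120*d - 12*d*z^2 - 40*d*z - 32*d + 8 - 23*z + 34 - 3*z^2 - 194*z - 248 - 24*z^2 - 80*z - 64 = d*(-12*z^2 - 132*z - 120) - 27*z^2 - 297*z - 270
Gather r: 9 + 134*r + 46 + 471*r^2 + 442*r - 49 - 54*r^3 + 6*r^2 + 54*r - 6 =-54*r^3 + 477*r^2 + 630*r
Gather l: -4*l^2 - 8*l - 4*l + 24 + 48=-4*l^2 - 12*l + 72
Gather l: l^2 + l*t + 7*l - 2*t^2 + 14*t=l^2 + l*(t + 7) - 2*t^2 + 14*t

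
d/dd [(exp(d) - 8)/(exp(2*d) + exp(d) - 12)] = (-(exp(d) - 8)*(2*exp(d) + 1) + exp(2*d) + exp(d) - 12)*exp(d)/(exp(2*d) + exp(d) - 12)^2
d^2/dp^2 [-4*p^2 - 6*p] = -8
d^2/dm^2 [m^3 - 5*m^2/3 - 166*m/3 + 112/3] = 6*m - 10/3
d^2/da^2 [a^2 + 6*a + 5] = 2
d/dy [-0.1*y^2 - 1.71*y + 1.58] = -0.2*y - 1.71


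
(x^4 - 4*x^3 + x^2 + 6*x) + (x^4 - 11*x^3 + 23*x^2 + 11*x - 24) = 2*x^4 - 15*x^3 + 24*x^2 + 17*x - 24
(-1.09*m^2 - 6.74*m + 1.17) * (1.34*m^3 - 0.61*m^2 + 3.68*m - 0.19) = -1.4606*m^5 - 8.3667*m^4 + 1.668*m^3 - 25.3098*m^2 + 5.5862*m - 0.2223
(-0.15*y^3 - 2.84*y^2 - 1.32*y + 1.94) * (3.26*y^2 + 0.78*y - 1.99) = -0.489*y^5 - 9.3754*y^4 - 6.2199*y^3 + 10.9464*y^2 + 4.14*y - 3.8606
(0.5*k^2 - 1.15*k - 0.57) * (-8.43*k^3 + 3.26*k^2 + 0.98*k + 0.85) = -4.215*k^5 + 11.3245*k^4 + 1.5461*k^3 - 2.5602*k^2 - 1.5361*k - 0.4845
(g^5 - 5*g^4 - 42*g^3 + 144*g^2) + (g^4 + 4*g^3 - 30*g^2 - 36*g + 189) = g^5 - 4*g^4 - 38*g^3 + 114*g^2 - 36*g + 189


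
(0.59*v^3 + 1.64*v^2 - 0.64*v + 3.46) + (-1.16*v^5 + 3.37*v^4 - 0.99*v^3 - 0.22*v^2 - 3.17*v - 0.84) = -1.16*v^5 + 3.37*v^4 - 0.4*v^3 + 1.42*v^2 - 3.81*v + 2.62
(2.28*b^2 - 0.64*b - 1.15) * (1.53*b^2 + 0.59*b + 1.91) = 3.4884*b^4 + 0.366*b^3 + 2.2177*b^2 - 1.9009*b - 2.1965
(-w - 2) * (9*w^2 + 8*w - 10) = -9*w^3 - 26*w^2 - 6*w + 20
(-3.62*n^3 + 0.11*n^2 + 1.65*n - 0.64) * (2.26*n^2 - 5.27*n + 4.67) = -8.1812*n^5 + 19.326*n^4 - 13.7561*n^3 - 9.6282*n^2 + 11.0783*n - 2.9888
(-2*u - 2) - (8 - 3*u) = u - 10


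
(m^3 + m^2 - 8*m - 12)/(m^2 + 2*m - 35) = (m^3 + m^2 - 8*m - 12)/(m^2 + 2*m - 35)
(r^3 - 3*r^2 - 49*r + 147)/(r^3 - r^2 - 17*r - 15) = (-r^3 + 3*r^2 + 49*r - 147)/(-r^3 + r^2 + 17*r + 15)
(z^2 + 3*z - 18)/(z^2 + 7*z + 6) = (z - 3)/(z + 1)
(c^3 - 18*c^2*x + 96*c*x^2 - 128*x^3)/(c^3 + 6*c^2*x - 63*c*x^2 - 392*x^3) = (c^2 - 10*c*x + 16*x^2)/(c^2 + 14*c*x + 49*x^2)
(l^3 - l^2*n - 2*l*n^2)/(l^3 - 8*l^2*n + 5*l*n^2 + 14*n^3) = l/(l - 7*n)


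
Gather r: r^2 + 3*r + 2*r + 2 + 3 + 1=r^2 + 5*r + 6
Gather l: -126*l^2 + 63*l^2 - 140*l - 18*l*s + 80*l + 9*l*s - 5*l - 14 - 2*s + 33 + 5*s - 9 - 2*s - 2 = -63*l^2 + l*(-9*s - 65) + s + 8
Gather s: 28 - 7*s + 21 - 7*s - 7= 42 - 14*s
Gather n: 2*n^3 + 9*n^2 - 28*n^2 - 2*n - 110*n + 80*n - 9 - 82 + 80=2*n^3 - 19*n^2 - 32*n - 11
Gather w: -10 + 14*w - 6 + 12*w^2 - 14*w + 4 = 12*w^2 - 12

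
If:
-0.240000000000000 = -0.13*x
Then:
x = 1.85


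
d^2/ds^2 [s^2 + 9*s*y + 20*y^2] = 2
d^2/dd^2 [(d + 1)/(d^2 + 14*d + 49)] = 2*(d - 11)/(d^4 + 28*d^3 + 294*d^2 + 1372*d + 2401)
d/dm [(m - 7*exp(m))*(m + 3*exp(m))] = -4*m*exp(m) + 2*m - 42*exp(2*m) - 4*exp(m)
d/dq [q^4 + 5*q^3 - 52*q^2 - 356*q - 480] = 4*q^3 + 15*q^2 - 104*q - 356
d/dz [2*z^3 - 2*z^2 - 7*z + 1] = 6*z^2 - 4*z - 7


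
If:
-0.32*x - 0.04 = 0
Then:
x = -0.12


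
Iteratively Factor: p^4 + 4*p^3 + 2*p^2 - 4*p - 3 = (p + 3)*(p^3 + p^2 - p - 1) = (p + 1)*(p + 3)*(p^2 - 1) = (p - 1)*(p + 1)*(p + 3)*(p + 1)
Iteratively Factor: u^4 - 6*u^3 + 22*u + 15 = (u + 1)*(u^3 - 7*u^2 + 7*u + 15) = (u - 3)*(u + 1)*(u^2 - 4*u - 5) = (u - 3)*(u + 1)^2*(u - 5)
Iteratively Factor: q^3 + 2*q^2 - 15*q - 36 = (q + 3)*(q^2 - q - 12) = (q + 3)^2*(q - 4)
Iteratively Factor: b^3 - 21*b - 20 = (b - 5)*(b^2 + 5*b + 4) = (b - 5)*(b + 4)*(b + 1)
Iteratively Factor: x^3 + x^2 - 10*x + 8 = (x + 4)*(x^2 - 3*x + 2) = (x - 1)*(x + 4)*(x - 2)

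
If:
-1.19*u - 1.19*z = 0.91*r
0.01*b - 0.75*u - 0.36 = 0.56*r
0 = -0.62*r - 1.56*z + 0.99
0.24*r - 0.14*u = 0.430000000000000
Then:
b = 21.71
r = 1.17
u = -1.06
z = 0.17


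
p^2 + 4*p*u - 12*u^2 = (p - 2*u)*(p + 6*u)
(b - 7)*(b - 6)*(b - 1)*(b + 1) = b^4 - 13*b^3 + 41*b^2 + 13*b - 42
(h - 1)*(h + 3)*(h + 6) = h^3 + 8*h^2 + 9*h - 18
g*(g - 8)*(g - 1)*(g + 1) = g^4 - 8*g^3 - g^2 + 8*g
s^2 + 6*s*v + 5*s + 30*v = (s + 5)*(s + 6*v)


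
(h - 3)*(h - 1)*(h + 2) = h^3 - 2*h^2 - 5*h + 6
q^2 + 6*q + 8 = (q + 2)*(q + 4)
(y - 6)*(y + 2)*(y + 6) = y^3 + 2*y^2 - 36*y - 72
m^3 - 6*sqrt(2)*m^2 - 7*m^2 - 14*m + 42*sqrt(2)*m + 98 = (m - 7)*(m - 7*sqrt(2))*(m + sqrt(2))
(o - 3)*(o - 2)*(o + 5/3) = o^3 - 10*o^2/3 - 7*o/3 + 10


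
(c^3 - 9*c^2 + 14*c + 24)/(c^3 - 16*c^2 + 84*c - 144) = (c + 1)/(c - 6)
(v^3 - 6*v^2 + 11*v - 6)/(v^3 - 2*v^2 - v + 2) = (v - 3)/(v + 1)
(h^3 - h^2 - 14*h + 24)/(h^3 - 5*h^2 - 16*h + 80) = (h^2 - 5*h + 6)/(h^2 - 9*h + 20)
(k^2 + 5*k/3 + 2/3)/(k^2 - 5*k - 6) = (k + 2/3)/(k - 6)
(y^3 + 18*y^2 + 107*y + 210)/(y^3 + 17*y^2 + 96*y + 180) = (y + 7)/(y + 6)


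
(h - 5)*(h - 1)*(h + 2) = h^3 - 4*h^2 - 7*h + 10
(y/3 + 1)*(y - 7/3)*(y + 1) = y^3/3 + 5*y^2/9 - 19*y/9 - 7/3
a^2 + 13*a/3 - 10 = (a - 5/3)*(a + 6)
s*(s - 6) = s^2 - 6*s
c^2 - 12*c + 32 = (c - 8)*(c - 4)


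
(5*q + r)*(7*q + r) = 35*q^2 + 12*q*r + r^2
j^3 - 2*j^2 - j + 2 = (j - 2)*(j - 1)*(j + 1)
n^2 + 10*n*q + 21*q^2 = (n + 3*q)*(n + 7*q)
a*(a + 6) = a^2 + 6*a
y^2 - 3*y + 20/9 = (y - 5/3)*(y - 4/3)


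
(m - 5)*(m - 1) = m^2 - 6*m + 5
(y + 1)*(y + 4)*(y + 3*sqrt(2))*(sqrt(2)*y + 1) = sqrt(2)*y^4 + 7*y^3 + 5*sqrt(2)*y^3 + 7*sqrt(2)*y^2 + 35*y^2 + 15*sqrt(2)*y + 28*y + 12*sqrt(2)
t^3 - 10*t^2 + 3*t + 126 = (t - 7)*(t - 6)*(t + 3)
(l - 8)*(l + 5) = l^2 - 3*l - 40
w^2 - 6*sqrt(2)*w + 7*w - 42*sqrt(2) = (w + 7)*(w - 6*sqrt(2))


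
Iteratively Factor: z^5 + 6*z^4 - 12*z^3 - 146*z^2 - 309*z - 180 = (z + 3)*(z^4 + 3*z^3 - 21*z^2 - 83*z - 60) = (z + 3)*(z + 4)*(z^3 - z^2 - 17*z - 15) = (z - 5)*(z + 3)*(z + 4)*(z^2 + 4*z + 3) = (z - 5)*(z + 1)*(z + 3)*(z + 4)*(z + 3)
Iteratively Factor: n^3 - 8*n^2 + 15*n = (n)*(n^2 - 8*n + 15) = n*(n - 5)*(n - 3)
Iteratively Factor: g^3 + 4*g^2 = (g)*(g^2 + 4*g) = g*(g + 4)*(g)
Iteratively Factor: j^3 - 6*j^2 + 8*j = (j - 2)*(j^2 - 4*j) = j*(j - 2)*(j - 4)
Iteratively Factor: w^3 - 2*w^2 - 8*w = (w - 4)*(w^2 + 2*w) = w*(w - 4)*(w + 2)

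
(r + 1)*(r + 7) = r^2 + 8*r + 7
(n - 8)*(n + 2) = n^2 - 6*n - 16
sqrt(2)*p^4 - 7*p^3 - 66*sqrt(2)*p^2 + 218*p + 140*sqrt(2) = (p - 7*sqrt(2))*(p - 2*sqrt(2))*(p + 5*sqrt(2))*(sqrt(2)*p + 1)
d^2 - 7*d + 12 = (d - 4)*(d - 3)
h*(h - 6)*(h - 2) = h^3 - 8*h^2 + 12*h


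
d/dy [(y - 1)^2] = 2*y - 2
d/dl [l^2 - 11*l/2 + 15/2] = 2*l - 11/2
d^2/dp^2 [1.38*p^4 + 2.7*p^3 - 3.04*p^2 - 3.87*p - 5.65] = 16.56*p^2 + 16.2*p - 6.08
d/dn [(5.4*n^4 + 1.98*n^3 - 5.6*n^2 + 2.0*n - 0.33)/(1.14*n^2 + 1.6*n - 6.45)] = (12.312*n^5 + 28.1772*n^4 - 132.984*n^3 - 49.553*n^2 + 72.9924*n - 12.372)/(1.2996*n^4 + 3.648*n^3 - 12.146*n^2 - 20.64*n + 41.6025)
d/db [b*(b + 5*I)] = 2*b + 5*I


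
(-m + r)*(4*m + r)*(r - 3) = -4*m^2*r + 12*m^2 + 3*m*r^2 - 9*m*r + r^3 - 3*r^2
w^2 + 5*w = w*(w + 5)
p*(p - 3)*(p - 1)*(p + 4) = p^4 - 13*p^2 + 12*p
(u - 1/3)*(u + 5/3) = u^2 + 4*u/3 - 5/9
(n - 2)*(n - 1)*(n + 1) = n^3 - 2*n^2 - n + 2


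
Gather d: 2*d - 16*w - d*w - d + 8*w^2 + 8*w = d*(1 - w) + 8*w^2 - 8*w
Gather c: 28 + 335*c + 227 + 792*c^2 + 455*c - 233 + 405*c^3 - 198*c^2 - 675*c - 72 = 405*c^3 + 594*c^2 + 115*c - 50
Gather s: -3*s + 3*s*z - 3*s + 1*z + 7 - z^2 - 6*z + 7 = s*(3*z - 6) - z^2 - 5*z + 14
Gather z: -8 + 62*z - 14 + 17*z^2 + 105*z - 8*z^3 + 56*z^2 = -8*z^3 + 73*z^2 + 167*z - 22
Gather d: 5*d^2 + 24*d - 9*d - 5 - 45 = 5*d^2 + 15*d - 50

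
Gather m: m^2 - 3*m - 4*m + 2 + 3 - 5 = m^2 - 7*m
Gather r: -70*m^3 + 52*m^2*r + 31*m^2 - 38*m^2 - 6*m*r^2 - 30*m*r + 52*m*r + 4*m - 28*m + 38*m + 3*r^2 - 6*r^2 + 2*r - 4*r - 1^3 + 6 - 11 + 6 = -70*m^3 - 7*m^2 + 14*m + r^2*(-6*m - 3) + r*(52*m^2 + 22*m - 2)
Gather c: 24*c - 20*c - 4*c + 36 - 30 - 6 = 0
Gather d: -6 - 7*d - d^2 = -d^2 - 7*d - 6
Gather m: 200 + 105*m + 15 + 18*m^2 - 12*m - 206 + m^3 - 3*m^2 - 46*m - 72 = m^3 + 15*m^2 + 47*m - 63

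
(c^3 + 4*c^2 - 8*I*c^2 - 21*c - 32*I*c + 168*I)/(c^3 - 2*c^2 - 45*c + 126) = (c - 8*I)/(c - 6)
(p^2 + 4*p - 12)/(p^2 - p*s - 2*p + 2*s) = (p + 6)/(p - s)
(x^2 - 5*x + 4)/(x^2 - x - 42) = (-x^2 + 5*x - 4)/(-x^2 + x + 42)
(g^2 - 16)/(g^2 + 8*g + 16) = (g - 4)/(g + 4)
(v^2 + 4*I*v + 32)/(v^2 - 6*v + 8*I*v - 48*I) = (v - 4*I)/(v - 6)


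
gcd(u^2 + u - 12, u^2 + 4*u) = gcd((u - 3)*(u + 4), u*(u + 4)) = u + 4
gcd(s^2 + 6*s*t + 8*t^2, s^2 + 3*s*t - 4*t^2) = s + 4*t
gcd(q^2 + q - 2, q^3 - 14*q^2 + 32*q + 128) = q + 2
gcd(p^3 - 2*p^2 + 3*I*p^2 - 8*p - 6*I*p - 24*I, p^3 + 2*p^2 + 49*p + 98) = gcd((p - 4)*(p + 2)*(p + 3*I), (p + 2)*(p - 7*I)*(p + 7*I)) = p + 2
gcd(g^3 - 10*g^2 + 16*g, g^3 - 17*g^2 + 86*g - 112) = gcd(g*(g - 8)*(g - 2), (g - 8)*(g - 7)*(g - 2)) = g^2 - 10*g + 16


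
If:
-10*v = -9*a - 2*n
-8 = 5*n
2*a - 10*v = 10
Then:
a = -34/35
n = -8/5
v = -209/175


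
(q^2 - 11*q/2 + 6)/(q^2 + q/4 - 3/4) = 2*(2*q^2 - 11*q + 12)/(4*q^2 + q - 3)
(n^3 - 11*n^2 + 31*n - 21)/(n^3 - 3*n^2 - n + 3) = (n - 7)/(n + 1)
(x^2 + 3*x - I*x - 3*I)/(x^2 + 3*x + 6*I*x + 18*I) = (x - I)/(x + 6*I)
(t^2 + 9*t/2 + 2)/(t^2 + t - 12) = (t + 1/2)/(t - 3)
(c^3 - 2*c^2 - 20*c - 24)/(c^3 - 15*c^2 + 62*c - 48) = (c^2 + 4*c + 4)/(c^2 - 9*c + 8)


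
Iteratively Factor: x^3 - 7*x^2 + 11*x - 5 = (x - 1)*(x^2 - 6*x + 5) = (x - 1)^2*(x - 5)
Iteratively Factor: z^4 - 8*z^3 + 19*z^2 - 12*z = (z)*(z^3 - 8*z^2 + 19*z - 12) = z*(z - 1)*(z^2 - 7*z + 12) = z*(z - 3)*(z - 1)*(z - 4)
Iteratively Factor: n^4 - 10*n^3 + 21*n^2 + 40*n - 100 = (n + 2)*(n^3 - 12*n^2 + 45*n - 50) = (n - 5)*(n + 2)*(n^2 - 7*n + 10) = (n - 5)^2*(n + 2)*(n - 2)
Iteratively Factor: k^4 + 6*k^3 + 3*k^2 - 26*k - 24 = (k - 2)*(k^3 + 8*k^2 + 19*k + 12) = (k - 2)*(k + 4)*(k^2 + 4*k + 3) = (k - 2)*(k + 1)*(k + 4)*(k + 3)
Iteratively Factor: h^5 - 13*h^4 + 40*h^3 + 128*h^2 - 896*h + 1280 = (h - 5)*(h^4 - 8*h^3 + 128*h - 256) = (h - 5)*(h - 4)*(h^3 - 4*h^2 - 16*h + 64) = (h - 5)*(h - 4)*(h + 4)*(h^2 - 8*h + 16) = (h - 5)*(h - 4)^2*(h + 4)*(h - 4)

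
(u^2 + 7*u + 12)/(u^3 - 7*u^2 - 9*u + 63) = (u + 4)/(u^2 - 10*u + 21)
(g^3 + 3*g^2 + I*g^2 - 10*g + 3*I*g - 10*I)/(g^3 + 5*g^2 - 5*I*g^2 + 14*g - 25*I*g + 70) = (g^2 + g*(-2 + I) - 2*I)/(g^2 - 5*I*g + 14)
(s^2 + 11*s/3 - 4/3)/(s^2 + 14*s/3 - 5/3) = (s + 4)/(s + 5)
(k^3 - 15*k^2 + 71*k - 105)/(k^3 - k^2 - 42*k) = (k^2 - 8*k + 15)/(k*(k + 6))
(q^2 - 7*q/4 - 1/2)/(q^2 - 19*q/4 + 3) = (4*q^2 - 7*q - 2)/(4*q^2 - 19*q + 12)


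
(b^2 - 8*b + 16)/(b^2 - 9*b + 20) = (b - 4)/(b - 5)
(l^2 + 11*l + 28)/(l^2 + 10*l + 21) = (l + 4)/(l + 3)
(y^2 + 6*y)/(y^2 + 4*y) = (y + 6)/(y + 4)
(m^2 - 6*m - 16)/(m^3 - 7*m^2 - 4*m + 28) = (m - 8)/(m^2 - 9*m + 14)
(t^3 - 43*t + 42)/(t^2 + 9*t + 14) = (t^2 - 7*t + 6)/(t + 2)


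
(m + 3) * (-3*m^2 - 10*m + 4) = -3*m^3 - 19*m^2 - 26*m + 12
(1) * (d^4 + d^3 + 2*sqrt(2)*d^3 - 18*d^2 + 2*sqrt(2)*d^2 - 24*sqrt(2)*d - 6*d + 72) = d^4 + d^3 + 2*sqrt(2)*d^3 - 18*d^2 + 2*sqrt(2)*d^2 - 24*sqrt(2)*d - 6*d + 72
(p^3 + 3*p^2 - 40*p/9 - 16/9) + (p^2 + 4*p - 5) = p^3 + 4*p^2 - 4*p/9 - 61/9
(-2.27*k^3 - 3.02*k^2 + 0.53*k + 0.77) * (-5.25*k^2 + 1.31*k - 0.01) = 11.9175*k^5 + 12.8813*k^4 - 6.716*k^3 - 3.318*k^2 + 1.0034*k - 0.0077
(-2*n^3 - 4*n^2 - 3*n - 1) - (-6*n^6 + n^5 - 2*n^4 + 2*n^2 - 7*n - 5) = 6*n^6 - n^5 + 2*n^4 - 2*n^3 - 6*n^2 + 4*n + 4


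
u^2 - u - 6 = (u - 3)*(u + 2)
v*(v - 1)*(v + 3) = v^3 + 2*v^2 - 3*v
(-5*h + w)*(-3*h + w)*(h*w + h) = 15*h^3*w + 15*h^3 - 8*h^2*w^2 - 8*h^2*w + h*w^3 + h*w^2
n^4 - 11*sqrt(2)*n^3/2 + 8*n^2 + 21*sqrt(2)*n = n*(n - 7*sqrt(2)/2)*(n - 3*sqrt(2))*(n + sqrt(2))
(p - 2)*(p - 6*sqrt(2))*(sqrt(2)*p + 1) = sqrt(2)*p^3 - 11*p^2 - 2*sqrt(2)*p^2 - 6*sqrt(2)*p + 22*p + 12*sqrt(2)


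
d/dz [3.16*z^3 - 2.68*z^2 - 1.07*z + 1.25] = 9.48*z^2 - 5.36*z - 1.07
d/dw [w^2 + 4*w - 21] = 2*w + 4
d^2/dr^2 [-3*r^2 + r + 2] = -6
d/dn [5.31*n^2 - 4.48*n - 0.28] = 10.62*n - 4.48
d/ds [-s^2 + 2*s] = 2 - 2*s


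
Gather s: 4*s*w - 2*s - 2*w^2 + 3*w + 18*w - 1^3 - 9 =s*(4*w - 2) - 2*w^2 + 21*w - 10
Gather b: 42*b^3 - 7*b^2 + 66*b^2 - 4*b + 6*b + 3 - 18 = 42*b^3 + 59*b^2 + 2*b - 15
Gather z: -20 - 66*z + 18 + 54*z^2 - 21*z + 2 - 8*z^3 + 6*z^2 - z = -8*z^3 + 60*z^2 - 88*z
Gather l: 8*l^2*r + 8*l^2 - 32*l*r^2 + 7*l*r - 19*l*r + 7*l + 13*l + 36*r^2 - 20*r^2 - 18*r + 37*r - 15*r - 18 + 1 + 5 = l^2*(8*r + 8) + l*(-32*r^2 - 12*r + 20) + 16*r^2 + 4*r - 12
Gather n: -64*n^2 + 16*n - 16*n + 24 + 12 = 36 - 64*n^2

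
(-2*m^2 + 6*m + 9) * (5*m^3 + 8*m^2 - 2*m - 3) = -10*m^5 + 14*m^4 + 97*m^3 + 66*m^2 - 36*m - 27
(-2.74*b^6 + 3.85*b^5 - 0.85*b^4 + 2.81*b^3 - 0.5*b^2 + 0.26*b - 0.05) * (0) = 0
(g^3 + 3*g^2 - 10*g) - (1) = g^3 + 3*g^2 - 10*g - 1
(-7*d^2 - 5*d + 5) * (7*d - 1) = -49*d^3 - 28*d^2 + 40*d - 5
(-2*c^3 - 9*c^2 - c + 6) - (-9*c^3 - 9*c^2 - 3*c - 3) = 7*c^3 + 2*c + 9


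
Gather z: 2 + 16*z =16*z + 2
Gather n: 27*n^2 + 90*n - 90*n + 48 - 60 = 27*n^2 - 12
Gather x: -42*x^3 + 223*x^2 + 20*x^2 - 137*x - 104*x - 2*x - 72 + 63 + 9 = -42*x^3 + 243*x^2 - 243*x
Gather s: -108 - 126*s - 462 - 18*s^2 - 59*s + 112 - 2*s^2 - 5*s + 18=-20*s^2 - 190*s - 440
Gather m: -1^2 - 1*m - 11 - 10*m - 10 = -11*m - 22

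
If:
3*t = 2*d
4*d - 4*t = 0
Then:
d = 0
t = 0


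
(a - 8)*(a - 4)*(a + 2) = a^3 - 10*a^2 + 8*a + 64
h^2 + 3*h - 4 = (h - 1)*(h + 4)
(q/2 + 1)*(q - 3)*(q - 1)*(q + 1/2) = q^4/2 - 3*q^3/4 - 3*q^2 + 7*q/4 + 3/2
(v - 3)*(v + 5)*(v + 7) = v^3 + 9*v^2 - v - 105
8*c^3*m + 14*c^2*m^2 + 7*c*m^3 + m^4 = m*(c + m)*(2*c + m)*(4*c + m)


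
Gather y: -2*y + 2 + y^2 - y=y^2 - 3*y + 2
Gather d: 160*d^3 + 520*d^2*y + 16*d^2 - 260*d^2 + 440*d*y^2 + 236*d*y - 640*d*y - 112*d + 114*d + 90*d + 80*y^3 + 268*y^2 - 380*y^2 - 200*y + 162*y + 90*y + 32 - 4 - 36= 160*d^3 + d^2*(520*y - 244) + d*(440*y^2 - 404*y + 92) + 80*y^3 - 112*y^2 + 52*y - 8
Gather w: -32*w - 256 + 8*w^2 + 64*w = 8*w^2 + 32*w - 256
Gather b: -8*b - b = -9*b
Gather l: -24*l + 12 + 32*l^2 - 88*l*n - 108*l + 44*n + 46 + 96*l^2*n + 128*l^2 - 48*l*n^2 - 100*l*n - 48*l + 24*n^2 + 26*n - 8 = l^2*(96*n + 160) + l*(-48*n^2 - 188*n - 180) + 24*n^2 + 70*n + 50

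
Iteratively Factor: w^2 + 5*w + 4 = (w + 1)*(w + 4)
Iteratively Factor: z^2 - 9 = (z + 3)*(z - 3)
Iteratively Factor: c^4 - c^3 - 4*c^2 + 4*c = (c - 2)*(c^3 + c^2 - 2*c) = c*(c - 2)*(c^2 + c - 2) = c*(c - 2)*(c - 1)*(c + 2)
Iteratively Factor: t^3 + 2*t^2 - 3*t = (t - 1)*(t^2 + 3*t) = t*(t - 1)*(t + 3)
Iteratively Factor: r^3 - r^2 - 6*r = (r)*(r^2 - r - 6) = r*(r - 3)*(r + 2)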